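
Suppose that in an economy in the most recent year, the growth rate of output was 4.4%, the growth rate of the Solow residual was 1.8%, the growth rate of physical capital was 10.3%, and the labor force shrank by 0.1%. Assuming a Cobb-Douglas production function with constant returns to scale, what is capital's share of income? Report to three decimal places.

0.260

gY = gA + α·gK + (1−α)·gL, so gY − gA − gL = α(gK − gL).
4.4 − 1.8 + 0.1 = α × (10.3 − (-0.1)).
2.7 = 10.4 α, so α = 0.25962.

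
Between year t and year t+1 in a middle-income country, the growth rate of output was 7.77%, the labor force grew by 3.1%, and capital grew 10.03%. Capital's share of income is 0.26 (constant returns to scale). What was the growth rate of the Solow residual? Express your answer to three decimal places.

Labor's share = 1 − 0.26 = 0.74.
Capital: 0.26 × 10.03 = 2.6078 pp.
The labor force: 0.74 × 3.1 = 2.294 pp.
TFP growth = 7.77 − 4.9018 = 2.8682%.

2.868%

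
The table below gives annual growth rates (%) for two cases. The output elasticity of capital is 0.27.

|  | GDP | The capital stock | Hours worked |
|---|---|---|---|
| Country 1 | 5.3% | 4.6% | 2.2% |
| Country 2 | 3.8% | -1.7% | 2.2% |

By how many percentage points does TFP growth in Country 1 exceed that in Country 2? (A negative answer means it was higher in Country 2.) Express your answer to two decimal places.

-0.20 percentage points

Labor's share = 1 − 0.27 = 0.73.
Country 1: TFP = 5.3 − 1.242 − 1.606 = 2.452%.
Country 2: TFP = 3.8 + 0.459 − 1.606 = 2.653%.
Difference = 2.452 − (2.653) = -0.201 pp.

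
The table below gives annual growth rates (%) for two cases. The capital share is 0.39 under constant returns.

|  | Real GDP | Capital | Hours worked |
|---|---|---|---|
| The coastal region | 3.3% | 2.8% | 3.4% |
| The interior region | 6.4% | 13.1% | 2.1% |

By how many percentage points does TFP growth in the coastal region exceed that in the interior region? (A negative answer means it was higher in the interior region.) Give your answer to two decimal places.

0.12 percentage points

Labor's share = 1 − 0.39 = 0.61.
The coastal region: TFP = 3.3 − 1.092 − 2.074 = 0.134%.
The interior region: TFP = 6.4 − 5.109 − 1.281 = 0.01%.
Difference = 0.134 − (0.01) = 0.124 pp.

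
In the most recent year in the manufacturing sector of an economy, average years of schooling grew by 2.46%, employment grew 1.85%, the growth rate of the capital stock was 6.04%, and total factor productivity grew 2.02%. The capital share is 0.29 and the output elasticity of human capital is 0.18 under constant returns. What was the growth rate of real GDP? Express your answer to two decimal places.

Labor's share = 1 − 0.29 − 0.18 = 0.53.
The capital stock: 0.29 × 6.04 = 1.7516 pp.
Average years of schooling: 0.18 × 2.46 = 0.4428 pp.
Employment: 0.53 × 1.85 = 0.9805 pp.
Output growth = 2.02 + 3.1749 = 5.1949%.

Real GDP grew 5.19%.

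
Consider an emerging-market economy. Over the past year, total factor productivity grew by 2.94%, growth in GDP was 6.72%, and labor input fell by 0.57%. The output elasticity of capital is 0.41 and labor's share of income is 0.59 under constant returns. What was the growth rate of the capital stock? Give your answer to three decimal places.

Labor's share = 1 − 0.41 = 0.59.
gY = gA + 0.59×(-0.57) + 0.41×g.
0.41×g = 6.72 − 2.94 + 0.3363 = 4.1163.
g = 4.1163 / 0.41 = 10.03976%.

10.040%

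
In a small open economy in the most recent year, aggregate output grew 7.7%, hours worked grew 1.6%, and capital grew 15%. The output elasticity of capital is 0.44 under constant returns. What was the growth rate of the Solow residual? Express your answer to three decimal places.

0.204%

Labor's share = 1 − 0.44 = 0.56.
Capital: 0.44 × 15 = 6.6 pp.
Hours worked: 0.56 × 1.6 = 0.896 pp.
TFP growth = 7.7 − 7.496 = 0.204%.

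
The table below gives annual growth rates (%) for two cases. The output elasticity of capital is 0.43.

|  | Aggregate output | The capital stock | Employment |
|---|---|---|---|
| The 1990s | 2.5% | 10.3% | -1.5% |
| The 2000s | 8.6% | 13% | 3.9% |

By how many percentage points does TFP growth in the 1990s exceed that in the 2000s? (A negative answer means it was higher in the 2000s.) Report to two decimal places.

-1.86 percentage points

Labor's share = 1 − 0.43 = 0.57.
The 1990s: TFP = 2.5 − 4.429 + 0.855 = -1.074%.
The 2000s: TFP = 8.6 − 5.59 − 2.223 = 0.787%.
Difference = -1.074 − (0.787) = -1.861 pp.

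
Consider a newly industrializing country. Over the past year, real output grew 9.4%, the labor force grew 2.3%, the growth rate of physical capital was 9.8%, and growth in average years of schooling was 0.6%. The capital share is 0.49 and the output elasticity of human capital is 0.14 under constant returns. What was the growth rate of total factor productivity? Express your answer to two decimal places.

3.66%

Labor's share = 1 − 0.49 − 0.14 = 0.37.
Physical capital: 0.49 × 9.8 = 4.802 pp.
Average years of schooling: 0.14 × 0.6 = 0.084 pp.
The labor force: 0.37 × 2.3 = 0.851 pp.
TFP growth = 9.4 − 5.737 = 3.663%.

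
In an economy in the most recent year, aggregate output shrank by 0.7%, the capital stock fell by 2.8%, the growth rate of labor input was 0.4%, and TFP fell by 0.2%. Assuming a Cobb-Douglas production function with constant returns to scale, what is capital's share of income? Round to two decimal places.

gY = gA + α·gK + (1−α)·gL, so gY − gA − gL = α(gK − gL).
-0.7 + 0.2 − 0.4 = α × (-2.8 − 0.4).
-0.9 = -3.2 α, so α = 0.2813.

Capital's share of income is 0.28.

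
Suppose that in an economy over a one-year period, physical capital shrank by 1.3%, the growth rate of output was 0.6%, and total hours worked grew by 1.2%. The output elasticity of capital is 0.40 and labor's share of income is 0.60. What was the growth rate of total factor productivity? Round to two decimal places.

0.40%

Labor's share = 1 − 0.4 = 0.6.
Physical capital: 0.4 × (-1.3) = -0.52 pp.
Total hours worked: 0.6 × 1.2 = 0.72 pp.
TFP growth = 0.6 − 0.2 = 0.4%.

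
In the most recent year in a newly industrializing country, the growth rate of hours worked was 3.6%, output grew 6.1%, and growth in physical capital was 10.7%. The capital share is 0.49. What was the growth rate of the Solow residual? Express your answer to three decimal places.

-0.979%

Labor's share = 1 − 0.49 = 0.51.
Physical capital: 0.49 × 10.7 = 5.243 pp.
Hours worked: 0.51 × 3.6 = 1.836 pp.
TFP growth = 6.1 − 7.079 = -0.979%.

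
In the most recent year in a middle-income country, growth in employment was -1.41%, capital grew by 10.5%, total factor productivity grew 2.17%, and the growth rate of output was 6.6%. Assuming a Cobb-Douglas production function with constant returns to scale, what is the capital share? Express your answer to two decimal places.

gY = gA + α·gK + (1−α)·gL, so gY − gA − gL = α(gK − gL).
6.6 − 2.17 + 1.41 = α × (10.5 − (-1.41)).
5.84 = 11.91 α, so α = 0.4903.

α = 0.49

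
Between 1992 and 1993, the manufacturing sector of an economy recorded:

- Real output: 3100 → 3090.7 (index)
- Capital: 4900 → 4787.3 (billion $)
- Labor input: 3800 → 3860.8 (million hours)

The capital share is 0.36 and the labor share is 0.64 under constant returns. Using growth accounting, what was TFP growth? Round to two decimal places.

Real output growth = (3090.7 − 3100) / 3100 = -0.3%.
Capital growth = (4787.3 − 4900) / 4900 = -2.3%.
Labor input growth = (3860.8 − 3800) / 3800 = 1.6%.
Labor's share = 1 − 0.36 = 0.64.
Capital: 0.36 × (-2.3) = -0.828 pp.
Labor input: 0.64 × 1.6 = 1.024 pp.
TFP growth = -0.3 − 0.196 = -0.496%.

-0.50%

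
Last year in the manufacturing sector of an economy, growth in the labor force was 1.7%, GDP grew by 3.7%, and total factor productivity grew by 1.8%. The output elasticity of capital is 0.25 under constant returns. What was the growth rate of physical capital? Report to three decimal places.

2.500%

Labor's share = 1 − 0.25 = 0.75.
gY = gA + 0.75×1.7 + 0.25×g.
0.25×g = 3.7 − 1.8 − 1.275 = 0.625.
g = 0.625 / 0.25 = 2.5%.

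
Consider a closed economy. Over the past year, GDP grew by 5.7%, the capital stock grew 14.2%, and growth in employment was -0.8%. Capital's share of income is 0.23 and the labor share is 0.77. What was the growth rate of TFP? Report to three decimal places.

3.050%

Labor's share = 1 − 0.23 = 0.77.
The capital stock: 0.23 × 14.2 = 3.266 pp.
Employment: 0.77 × (-0.8) = -0.616 pp.
TFP growth = 5.7 − 2.65 = 3.05%.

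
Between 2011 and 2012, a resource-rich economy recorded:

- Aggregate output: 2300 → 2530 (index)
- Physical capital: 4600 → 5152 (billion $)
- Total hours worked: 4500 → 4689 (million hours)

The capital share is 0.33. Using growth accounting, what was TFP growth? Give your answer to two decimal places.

3.23%

Aggregate output growth = (2530 − 2300) / 2300 = 10%.
Physical capital growth = (5152 − 4600) / 4600 = 12%.
Total hours worked growth = (4689 − 4500) / 4500 = 4.2%.
Labor's share = 1 − 0.33 = 0.67.
Physical capital: 0.33 × 12 = 3.96 pp.
Total hours worked: 0.67 × 4.2 = 2.814 pp.
TFP growth = 10 − 6.774 = 3.226%.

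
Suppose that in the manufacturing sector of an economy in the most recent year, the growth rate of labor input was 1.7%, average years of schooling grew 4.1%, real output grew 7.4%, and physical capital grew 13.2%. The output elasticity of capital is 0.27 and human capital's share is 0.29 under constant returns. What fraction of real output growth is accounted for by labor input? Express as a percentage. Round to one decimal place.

10.1%

Labor's share = 1 − 0.27 − 0.29 = 0.44.
Labor input contributed 0.44 × 1.7 = 0.748 pp.
Share of growth = 0.748 / 7.4 × 100 = 10.108%.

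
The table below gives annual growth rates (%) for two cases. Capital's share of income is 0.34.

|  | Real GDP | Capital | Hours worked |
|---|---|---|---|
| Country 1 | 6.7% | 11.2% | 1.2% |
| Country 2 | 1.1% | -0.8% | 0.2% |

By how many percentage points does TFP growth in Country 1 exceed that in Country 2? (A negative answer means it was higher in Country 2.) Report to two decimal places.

Labor's share = 1 − 0.34 = 0.66.
Country 1: TFP = 6.7 − 3.808 − 0.792 = 2.1%.
Country 2: TFP = 1.1 + 0.272 − 0.132 = 1.24%.
Difference = 2.1 − (1.24) = 0.86 pp.

0.86 percentage points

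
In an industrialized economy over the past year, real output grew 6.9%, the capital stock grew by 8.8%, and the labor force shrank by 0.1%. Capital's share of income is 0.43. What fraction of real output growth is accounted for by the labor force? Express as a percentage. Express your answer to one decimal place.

-0.8%

Labor's share = 1 − 0.43 = 0.57.
The labor force contributed 0.57 × (-0.1) = -0.057 pp.
Share of growth = -0.057 / 6.9 × 100 = -0.826%.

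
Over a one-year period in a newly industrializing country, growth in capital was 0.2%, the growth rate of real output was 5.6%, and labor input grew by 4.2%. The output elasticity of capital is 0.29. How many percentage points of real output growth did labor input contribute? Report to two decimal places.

2.98 percentage points

Labor's share = 1 − 0.29 = 0.71.
Contribution = share × growth = 0.71 × 4.2 = 2.982 pp.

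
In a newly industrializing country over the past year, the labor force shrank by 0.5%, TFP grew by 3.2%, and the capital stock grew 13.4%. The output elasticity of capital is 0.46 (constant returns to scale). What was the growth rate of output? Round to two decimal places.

Labor's share = 1 − 0.46 = 0.54.
The capital stock: 0.46 × 13.4 = 6.164 pp.
The labor force: 0.54 × (-0.5) = -0.27 pp.
Output growth = 3.2 + 5.894 = 9.094%.

9.09%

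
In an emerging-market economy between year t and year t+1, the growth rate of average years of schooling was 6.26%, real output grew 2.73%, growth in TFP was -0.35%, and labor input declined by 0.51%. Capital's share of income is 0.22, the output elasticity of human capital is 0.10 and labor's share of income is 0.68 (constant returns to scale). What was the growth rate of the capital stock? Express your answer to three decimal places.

Labor's share = 1 − 0.22 − 0.1 = 0.68.
gY = gA + 0.1×6.26 + 0.68×(-0.51) + 0.22×g.
0.22×g = 2.73 + 0.35 − 0.2792 = 2.8008.
g = 2.8008 / 0.22 = 12.73091%.

The capital stock growth was 12.731%.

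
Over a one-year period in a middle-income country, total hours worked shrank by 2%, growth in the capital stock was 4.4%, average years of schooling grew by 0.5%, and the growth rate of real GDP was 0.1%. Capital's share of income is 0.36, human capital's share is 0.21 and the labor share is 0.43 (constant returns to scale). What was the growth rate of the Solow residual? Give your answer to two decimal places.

Labor's share = 1 − 0.36 − 0.21 = 0.43.
The capital stock: 0.36 × 4.4 = 1.584 pp.
Average years of schooling: 0.21 × 0.5 = 0.105 pp.
Total hours worked: 0.43 × (-2) = -0.86 pp.
TFP growth = 0.1 − 0.829 = -0.729%.

-0.73%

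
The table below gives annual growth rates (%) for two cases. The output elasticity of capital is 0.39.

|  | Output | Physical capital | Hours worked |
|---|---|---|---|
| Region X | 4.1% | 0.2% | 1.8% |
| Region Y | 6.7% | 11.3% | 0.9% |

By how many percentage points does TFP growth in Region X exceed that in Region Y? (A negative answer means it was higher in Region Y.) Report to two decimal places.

Labor's share = 1 − 0.39 = 0.61.
Region X: TFP = 4.1 − 0.078 − 1.098 = 2.924%.
Region Y: TFP = 6.7 − 4.407 − 0.549 = 1.744%.
Difference = 2.924 − (1.744) = 1.18 pp.

1.18 percentage points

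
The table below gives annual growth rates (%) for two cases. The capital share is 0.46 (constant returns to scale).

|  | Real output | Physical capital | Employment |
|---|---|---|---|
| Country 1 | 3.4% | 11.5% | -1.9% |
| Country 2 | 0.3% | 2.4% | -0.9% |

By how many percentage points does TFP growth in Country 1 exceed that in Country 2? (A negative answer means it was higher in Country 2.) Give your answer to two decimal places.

-0.55 percentage points

Labor's share = 1 − 0.46 = 0.54.
Country 1: TFP = 3.4 − 5.29 + 1.026 = -0.864%.
Country 2: TFP = 0.3 − 1.104 + 0.486 = -0.318%.
Difference = -0.864 − (-0.318) = -0.546 pp.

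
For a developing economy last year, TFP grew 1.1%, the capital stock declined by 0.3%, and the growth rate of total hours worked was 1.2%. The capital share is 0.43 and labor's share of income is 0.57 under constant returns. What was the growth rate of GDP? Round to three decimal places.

1.655%

Labor's share = 1 − 0.43 = 0.57.
The capital stock: 0.43 × (-0.3) = -0.129 pp.
Total hours worked: 0.57 × 1.2 = 0.684 pp.
Output growth = 1.1 + 0.555 = 1.655%.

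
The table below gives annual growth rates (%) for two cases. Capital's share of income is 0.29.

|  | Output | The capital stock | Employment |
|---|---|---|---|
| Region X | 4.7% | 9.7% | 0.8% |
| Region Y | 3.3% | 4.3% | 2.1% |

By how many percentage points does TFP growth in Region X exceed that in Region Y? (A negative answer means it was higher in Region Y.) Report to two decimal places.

0.76 percentage points

Labor's share = 1 − 0.29 = 0.71.
Region X: TFP = 4.7 − 2.813 − 0.568 = 1.319%.
Region Y: TFP = 3.3 − 1.247 − 1.491 = 0.562%.
Difference = 1.319 − (0.562) = 0.757 pp.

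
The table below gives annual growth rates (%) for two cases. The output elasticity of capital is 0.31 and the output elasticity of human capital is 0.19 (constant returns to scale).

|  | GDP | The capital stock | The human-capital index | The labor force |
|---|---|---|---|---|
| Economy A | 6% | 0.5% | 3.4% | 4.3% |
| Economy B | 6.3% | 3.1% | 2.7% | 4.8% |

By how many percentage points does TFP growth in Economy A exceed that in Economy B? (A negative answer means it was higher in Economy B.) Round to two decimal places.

Labor's share = 1 − 0.31 − 0.19 = 0.5.
Economy A: TFP = 6 − 0.155 − 0.646 − 2.15 = 3.049%.
Economy B: TFP = 6.3 − 0.961 − 0.513 − 2.4 = 2.426%.
Difference = 3.049 − (2.426) = 0.623 pp.

0.62 percentage points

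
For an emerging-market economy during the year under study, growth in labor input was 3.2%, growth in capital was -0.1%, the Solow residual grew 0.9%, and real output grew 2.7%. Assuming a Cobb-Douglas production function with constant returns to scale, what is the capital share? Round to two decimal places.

gY = gA + α·gK + (1−α)·gL, so gY − gA − gL = α(gK − gL).
2.7 − 0.9 − 3.2 = α × (-0.1 − 3.2).
-1.4 = -3.3 α, so α = 0.4242.

α = 0.42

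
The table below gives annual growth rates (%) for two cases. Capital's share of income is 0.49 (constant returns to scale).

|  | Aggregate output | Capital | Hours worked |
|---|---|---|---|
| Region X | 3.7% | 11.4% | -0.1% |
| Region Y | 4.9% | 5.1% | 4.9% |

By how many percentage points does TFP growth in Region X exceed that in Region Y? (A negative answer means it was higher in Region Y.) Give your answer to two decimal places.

Labor's share = 1 − 0.49 = 0.51.
Region X: TFP = 3.7 − 5.586 + 0.051 = -1.835%.
Region Y: TFP = 4.9 − 2.499 − 2.499 = -0.098%.
Difference = -1.835 − (-0.098) = -1.737 pp.

-1.74 percentage points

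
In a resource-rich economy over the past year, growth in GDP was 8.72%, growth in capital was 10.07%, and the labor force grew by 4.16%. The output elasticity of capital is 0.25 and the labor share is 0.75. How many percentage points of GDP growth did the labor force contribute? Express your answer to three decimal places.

Labor's share = 1 − 0.25 = 0.75.
Contribution = share × growth = 0.75 × 4.16 = 3.12 pp.

3.120 percentage points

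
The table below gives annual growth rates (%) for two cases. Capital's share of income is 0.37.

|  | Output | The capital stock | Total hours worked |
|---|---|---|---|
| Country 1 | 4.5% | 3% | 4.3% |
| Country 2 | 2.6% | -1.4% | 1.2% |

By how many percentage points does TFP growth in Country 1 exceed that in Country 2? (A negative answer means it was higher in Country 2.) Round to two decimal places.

Labor's share = 1 − 0.37 = 0.63.
Country 1: TFP = 4.5 − 1.11 − 2.709 = 0.681%.
Country 2: TFP = 2.6 + 0.518 − 0.756 = 2.362%.
Difference = 0.681 − (2.362) = -1.681 pp.

-1.68 percentage points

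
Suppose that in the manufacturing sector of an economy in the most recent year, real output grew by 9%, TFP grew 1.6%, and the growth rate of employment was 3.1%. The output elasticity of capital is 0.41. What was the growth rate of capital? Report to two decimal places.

Labor's share = 1 − 0.41 = 0.59.
gY = gA + 0.59×3.1 + 0.41×g.
0.41×g = 9 − 1.6 − 1.829 = 5.571.
g = 5.571 / 0.41 = 13.5878%.

13.59%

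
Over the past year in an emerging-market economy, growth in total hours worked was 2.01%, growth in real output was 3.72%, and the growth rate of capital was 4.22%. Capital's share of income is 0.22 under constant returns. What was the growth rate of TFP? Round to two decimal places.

1.22%

Labor's share = 1 − 0.22 = 0.78.
Capital: 0.22 × 4.22 = 0.9284 pp.
Total hours worked: 0.78 × 2.01 = 1.5678 pp.
TFP growth = 3.72 − 2.4962 = 1.2238%.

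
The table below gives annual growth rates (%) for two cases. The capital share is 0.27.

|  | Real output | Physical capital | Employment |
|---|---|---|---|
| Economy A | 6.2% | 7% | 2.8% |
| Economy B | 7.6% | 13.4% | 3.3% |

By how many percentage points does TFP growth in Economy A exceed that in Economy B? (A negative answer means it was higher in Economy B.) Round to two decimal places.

0.69 percentage points

Labor's share = 1 − 0.27 = 0.73.
Economy A: TFP = 6.2 − 1.89 − 2.044 = 2.266%.
Economy B: TFP = 7.6 − 3.618 − 2.409 = 1.573%.
Difference = 2.266 − (1.573) = 0.693 pp.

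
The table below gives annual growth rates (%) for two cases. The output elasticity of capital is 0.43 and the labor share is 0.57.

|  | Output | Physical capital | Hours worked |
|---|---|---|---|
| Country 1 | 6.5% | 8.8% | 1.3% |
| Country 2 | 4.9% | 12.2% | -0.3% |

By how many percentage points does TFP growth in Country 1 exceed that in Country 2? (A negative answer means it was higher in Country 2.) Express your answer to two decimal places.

Labor's share = 1 − 0.43 = 0.57.
Country 1: TFP = 6.5 − 3.784 − 0.741 = 1.975%.
Country 2: TFP = 4.9 − 5.246 + 0.171 = -0.175%.
Difference = 1.975 − (-0.175) = 2.15 pp.

2.15 percentage points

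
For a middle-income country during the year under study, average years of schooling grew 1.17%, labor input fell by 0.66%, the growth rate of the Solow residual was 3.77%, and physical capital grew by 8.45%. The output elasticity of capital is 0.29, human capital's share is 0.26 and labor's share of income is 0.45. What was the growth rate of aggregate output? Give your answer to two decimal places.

6.23%

Labor's share = 1 − 0.29 − 0.26 = 0.45.
Physical capital: 0.29 × 8.45 = 2.4505 pp.
Average years of schooling: 0.26 × 1.17 = 0.3042 pp.
Labor input: 0.45 × (-0.66) = -0.297 pp.
Output growth = 3.77 + 2.4577 = 6.2277%.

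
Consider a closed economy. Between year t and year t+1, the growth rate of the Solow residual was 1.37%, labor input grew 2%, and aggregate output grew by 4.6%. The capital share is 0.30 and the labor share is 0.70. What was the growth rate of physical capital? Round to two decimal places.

Physical capital grew 6.10%.

Labor's share = 1 − 0.3 = 0.7.
gY = gA + 0.7×2 + 0.3×g.
0.3×g = 4.6 − 1.37 − 1.4 = 1.83.
g = 1.83 / 0.3 = 6.1%.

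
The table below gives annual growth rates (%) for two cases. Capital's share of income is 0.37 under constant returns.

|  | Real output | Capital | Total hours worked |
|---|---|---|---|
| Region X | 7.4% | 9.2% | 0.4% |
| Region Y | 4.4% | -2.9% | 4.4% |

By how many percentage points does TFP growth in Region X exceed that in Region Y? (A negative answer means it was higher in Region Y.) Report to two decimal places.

Labor's share = 1 − 0.37 = 0.63.
Region X: TFP = 7.4 − 3.404 − 0.252 = 3.744%.
Region Y: TFP = 4.4 + 1.073 − 2.772 = 2.701%.
Difference = 3.744 − (2.701) = 1.043 pp.

1.04 percentage points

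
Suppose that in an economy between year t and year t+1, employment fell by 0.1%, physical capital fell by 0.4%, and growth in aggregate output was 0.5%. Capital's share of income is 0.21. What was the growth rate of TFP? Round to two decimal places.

Labor's share = 1 − 0.21 = 0.79.
Physical capital: 0.21 × (-0.4) = -0.084 pp.
Employment: 0.79 × (-0.1) = -0.079 pp.
TFP growth = 0.5 + 0.163 = 0.663%.

0.66%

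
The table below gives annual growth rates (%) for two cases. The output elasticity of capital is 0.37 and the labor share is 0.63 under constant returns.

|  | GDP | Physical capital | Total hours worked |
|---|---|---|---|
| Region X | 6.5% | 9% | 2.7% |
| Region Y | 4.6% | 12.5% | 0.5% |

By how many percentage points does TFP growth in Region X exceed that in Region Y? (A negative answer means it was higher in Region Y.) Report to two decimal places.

Labor's share = 1 − 0.37 = 0.63.
Region X: TFP = 6.5 − 3.33 − 1.701 = 1.469%.
Region Y: TFP = 4.6 − 4.625 − 0.315 = -0.34%.
Difference = 1.469 − (-0.34) = 1.809 pp.

1.81 percentage points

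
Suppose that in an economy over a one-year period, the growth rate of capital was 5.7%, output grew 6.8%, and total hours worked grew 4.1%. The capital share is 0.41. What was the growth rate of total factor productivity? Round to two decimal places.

Labor's share = 1 − 0.41 = 0.59.
Capital: 0.41 × 5.7 = 2.337 pp.
Total hours worked: 0.59 × 4.1 = 2.419 pp.
TFP growth = 6.8 − 4.756 = 2.044%.

2.04%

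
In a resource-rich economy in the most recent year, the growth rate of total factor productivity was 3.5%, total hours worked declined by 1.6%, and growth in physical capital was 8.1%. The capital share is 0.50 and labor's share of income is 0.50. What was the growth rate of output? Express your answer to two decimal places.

Labor's share = 1 − 0.5 = 0.5.
Physical capital: 0.5 × 8.1 = 4.05 pp.
Total hours worked: 0.5 × (-1.6) = -0.8 pp.
Output growth = 3.5 + 3.25 = 6.75%.

6.75%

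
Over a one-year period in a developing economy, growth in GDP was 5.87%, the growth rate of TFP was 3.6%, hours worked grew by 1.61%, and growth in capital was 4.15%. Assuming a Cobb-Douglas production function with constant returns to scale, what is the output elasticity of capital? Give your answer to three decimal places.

0.260

gY = gA + α·gK + (1−α)·gL, so gY − gA − gL = α(gK − gL).
5.87 − 3.6 − 1.61 = α × (4.15 − 1.61).
0.66 = 2.54 α, so α = 0.25984.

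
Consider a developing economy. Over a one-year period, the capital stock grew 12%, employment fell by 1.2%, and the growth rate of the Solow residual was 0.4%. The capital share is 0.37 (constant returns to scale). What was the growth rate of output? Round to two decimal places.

Labor's share = 1 − 0.37 = 0.63.
The capital stock: 0.37 × 12 = 4.44 pp.
Employment: 0.63 × (-1.2) = -0.756 pp.
Output growth = 0.4 + 3.684 = 4.084%.

4.08%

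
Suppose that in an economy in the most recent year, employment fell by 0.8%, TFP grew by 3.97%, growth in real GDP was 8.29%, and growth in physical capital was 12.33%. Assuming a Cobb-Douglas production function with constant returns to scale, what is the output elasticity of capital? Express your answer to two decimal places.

gY = gA + α·gK + (1−α)·gL, so gY − gA − gL = α(gK − gL).
8.29 − 3.97 + 0.8 = α × (12.33 − (-0.8)).
5.12 = 13.13 α, so α = 0.3899.

0.39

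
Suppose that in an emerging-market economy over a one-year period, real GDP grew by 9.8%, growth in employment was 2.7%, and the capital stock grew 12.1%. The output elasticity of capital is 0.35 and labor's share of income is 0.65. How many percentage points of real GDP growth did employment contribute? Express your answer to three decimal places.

Labor's share = 1 − 0.35 = 0.65.
Contribution = share × growth = 0.65 × 2.7 = 1.755 pp.

1.755 pp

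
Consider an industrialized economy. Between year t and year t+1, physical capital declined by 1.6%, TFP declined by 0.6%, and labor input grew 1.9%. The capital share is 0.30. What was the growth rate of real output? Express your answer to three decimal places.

Labor's share = 1 − 0.3 = 0.7.
Physical capital: 0.3 × (-1.6) = -0.48 pp.
Labor input: 0.7 × 1.9 = 1.33 pp.
Output growth = -0.6 + 0.85 = 0.25%.

0.250%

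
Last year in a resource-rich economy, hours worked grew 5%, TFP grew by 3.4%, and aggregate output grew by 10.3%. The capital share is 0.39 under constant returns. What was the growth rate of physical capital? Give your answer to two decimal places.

Physical capital growth was 9.87%.

Labor's share = 1 − 0.39 = 0.61.
gY = gA + 0.61×5 + 0.39×g.
0.39×g = 10.3 − 3.4 − 3.05 = 3.85.
g = 3.85 / 0.39 = 9.8718%.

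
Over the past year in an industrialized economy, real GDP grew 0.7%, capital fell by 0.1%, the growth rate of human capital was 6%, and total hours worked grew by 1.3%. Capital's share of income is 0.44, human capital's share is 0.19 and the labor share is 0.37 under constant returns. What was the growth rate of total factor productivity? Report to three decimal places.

-0.877%

Labor's share = 1 − 0.44 − 0.19 = 0.37.
Capital: 0.44 × (-0.1) = -0.044 pp.
Human capital: 0.19 × 6 = 1.14 pp.
Total hours worked: 0.37 × 1.3 = 0.481 pp.
TFP growth = 0.7 − 1.577 = -0.877%.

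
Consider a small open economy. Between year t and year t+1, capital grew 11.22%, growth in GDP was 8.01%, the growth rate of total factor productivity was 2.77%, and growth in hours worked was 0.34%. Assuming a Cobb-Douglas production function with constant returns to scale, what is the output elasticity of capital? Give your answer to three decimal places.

0.450

gY = gA + α·gK + (1−α)·gL, so gY − gA − gL = α(gK − gL).
8.01 − 2.77 − 0.34 = α × (11.22 − 0.34).
4.9 = 10.88 α, so α = 0.45037.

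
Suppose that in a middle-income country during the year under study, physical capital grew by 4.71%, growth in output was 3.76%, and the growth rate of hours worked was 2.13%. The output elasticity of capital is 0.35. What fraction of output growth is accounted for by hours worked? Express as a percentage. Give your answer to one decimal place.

36.8%

Labor's share = 1 − 0.35 = 0.65.
Hours worked contributed 0.65 × 2.13 = 1.3845 pp.
Share of growth = 1.3845 / 3.76 × 100 = 36.822%.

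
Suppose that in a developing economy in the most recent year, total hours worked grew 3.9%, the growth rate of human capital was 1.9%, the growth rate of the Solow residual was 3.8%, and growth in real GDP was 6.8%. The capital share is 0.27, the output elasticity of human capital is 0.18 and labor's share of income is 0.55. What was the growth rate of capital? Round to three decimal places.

Labor's share = 1 − 0.27 − 0.18 = 0.55.
gY = gA + 0.18×1.9 + 0.55×3.9 + 0.27×g.
0.27×g = 6.8 − 3.8 − 2.487 = 0.513.
g = 0.513 / 0.27 = 1.9%.

1.900%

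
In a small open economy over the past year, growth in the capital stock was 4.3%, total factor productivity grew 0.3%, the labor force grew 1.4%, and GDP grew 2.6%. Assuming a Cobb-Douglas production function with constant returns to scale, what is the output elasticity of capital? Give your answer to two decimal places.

gY = gA + α·gK + (1−α)·gL, so gY − gA − gL = α(gK − gL).
2.6 − 0.3 − 1.4 = α × (4.3 − 1.4).
0.9 = 2.9 α, so α = 0.3103.

0.31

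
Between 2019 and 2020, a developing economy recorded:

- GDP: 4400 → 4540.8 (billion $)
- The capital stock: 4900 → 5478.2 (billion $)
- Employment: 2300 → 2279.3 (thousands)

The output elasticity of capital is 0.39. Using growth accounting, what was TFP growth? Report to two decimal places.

GDP growth = (4540.8 − 4400) / 4400 = 3.2%.
The capital stock growth = (5478.2 − 4900) / 4900 = 11.8%.
Employment growth = (2279.3 − 2300) / 2300 = -0.9%.
Labor's share = 1 − 0.39 = 0.61.
The capital stock: 0.39 × 11.8 = 4.602 pp.
Employment: 0.61 × (-0.9) = -0.549 pp.
TFP growth = 3.2 − 4.053 = -0.853%.

-0.85%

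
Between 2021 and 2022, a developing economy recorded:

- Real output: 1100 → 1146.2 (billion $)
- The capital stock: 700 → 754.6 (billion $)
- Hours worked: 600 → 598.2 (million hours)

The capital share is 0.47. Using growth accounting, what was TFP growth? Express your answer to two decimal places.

0.69%

Real output growth = (1146.2 − 1100) / 1100 = 4.2%.
The capital stock growth = (754.6 − 700) / 700 = 7.8%.
Hours worked growth = (598.2 − 600) / 600 = -0.3%.
Labor's share = 1 − 0.47 = 0.53.
The capital stock: 0.47 × 7.8 = 3.666 pp.
Hours worked: 0.53 × (-0.3) = -0.159 pp.
TFP growth = 4.2 − 3.507 = 0.693%.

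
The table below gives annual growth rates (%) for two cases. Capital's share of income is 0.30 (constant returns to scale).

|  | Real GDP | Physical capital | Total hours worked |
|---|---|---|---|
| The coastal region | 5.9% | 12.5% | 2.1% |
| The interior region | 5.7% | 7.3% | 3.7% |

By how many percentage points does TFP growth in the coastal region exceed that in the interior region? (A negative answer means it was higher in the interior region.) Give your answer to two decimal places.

-0.24 percentage points

Labor's share = 1 − 0.3 = 0.7.
The coastal region: TFP = 5.9 − 3.75 − 1.47 = 0.68%.
The interior region: TFP = 5.7 − 2.19 − 2.59 = 0.92%.
Difference = 0.68 − (0.92) = -0.24 pp.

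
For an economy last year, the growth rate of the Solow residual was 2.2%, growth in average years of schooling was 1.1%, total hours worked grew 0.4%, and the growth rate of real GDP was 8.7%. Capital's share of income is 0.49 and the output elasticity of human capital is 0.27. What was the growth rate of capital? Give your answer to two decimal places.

12.46%

Labor's share = 1 − 0.49 − 0.27 = 0.24.
gY = gA + 0.27×1.1 + 0.24×0.4 + 0.49×g.
0.49×g = 8.7 − 2.2 − 0.393 = 6.107.
g = 6.107 / 0.49 = 12.4633%.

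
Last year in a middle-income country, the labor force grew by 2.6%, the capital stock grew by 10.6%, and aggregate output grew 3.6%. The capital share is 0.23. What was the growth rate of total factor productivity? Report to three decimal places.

-0.840%

Labor's share = 1 − 0.23 = 0.77.
The capital stock: 0.23 × 10.6 = 2.438 pp.
The labor force: 0.77 × 2.6 = 2.002 pp.
TFP growth = 3.6 − 4.44 = -0.84%.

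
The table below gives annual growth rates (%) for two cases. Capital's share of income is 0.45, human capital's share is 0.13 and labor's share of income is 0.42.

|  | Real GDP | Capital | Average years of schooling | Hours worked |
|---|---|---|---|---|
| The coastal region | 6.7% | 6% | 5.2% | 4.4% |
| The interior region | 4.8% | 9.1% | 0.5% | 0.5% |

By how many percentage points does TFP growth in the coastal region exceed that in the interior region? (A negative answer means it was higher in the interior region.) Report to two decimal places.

1.05 percentage points

Labor's share = 1 − 0.45 − 0.13 = 0.42.
The coastal region: TFP = 6.7 − 2.7 − 0.676 − 1.848 = 1.476%.
The interior region: TFP = 4.8 − 4.095 − 0.065 − 0.21 = 0.43%.
Difference = 1.476 − (0.43) = 1.046 pp.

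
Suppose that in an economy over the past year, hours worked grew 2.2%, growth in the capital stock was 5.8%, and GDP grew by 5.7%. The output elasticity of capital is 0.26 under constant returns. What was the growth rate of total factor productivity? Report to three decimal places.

Labor's share = 1 − 0.26 = 0.74.
The capital stock: 0.26 × 5.8 = 1.508 pp.
Hours worked: 0.74 × 2.2 = 1.628 pp.
TFP growth = 5.7 − 3.136 = 2.564%.

2.564%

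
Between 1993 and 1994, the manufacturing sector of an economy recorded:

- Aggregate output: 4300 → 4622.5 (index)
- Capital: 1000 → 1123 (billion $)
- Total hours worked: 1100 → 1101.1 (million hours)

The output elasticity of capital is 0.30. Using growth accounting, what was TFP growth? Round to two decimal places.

3.74%

Aggregate output growth = (4622.5 − 4300) / 4300 = 7.5%.
Capital growth = (1123 − 1000) / 1000 = 12.3%.
Total hours worked growth = (1101.1 − 1100) / 1100 = 0.1%.
Labor's share = 1 − 0.3 = 0.7.
Capital: 0.3 × 12.3 = 3.69 pp.
Total hours worked: 0.7 × 0.1 = 0.07 pp.
TFP growth = 7.5 − 3.76 = 3.74%.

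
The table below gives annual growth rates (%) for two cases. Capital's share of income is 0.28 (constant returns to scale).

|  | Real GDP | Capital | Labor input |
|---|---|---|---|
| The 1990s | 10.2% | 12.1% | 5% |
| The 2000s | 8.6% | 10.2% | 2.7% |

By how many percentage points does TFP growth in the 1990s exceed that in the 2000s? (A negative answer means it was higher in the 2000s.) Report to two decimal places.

Labor's share = 1 − 0.28 = 0.72.
The 1990s: TFP = 10.2 − 3.388 − 3.6 = 3.212%.
The 2000s: TFP = 8.6 − 2.856 − 1.944 = 3.8%.
Difference = 3.212 − (3.8) = -0.588 pp.

-0.59 percentage points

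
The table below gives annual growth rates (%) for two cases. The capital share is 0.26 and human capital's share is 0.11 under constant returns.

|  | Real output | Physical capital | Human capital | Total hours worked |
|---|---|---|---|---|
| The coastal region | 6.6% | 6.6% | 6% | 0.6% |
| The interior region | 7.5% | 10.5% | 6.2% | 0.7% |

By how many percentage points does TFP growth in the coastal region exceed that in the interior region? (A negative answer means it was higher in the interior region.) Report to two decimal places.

0.20 percentage points

Labor's share = 1 − 0.26 − 0.11 = 0.63.
The coastal region: TFP = 6.6 − 1.716 − 0.66 − 0.378 = 3.846%.
The interior region: TFP = 7.5 − 2.73 − 0.682 − 0.441 = 3.647%.
Difference = 3.846 − (3.647) = 0.199 pp.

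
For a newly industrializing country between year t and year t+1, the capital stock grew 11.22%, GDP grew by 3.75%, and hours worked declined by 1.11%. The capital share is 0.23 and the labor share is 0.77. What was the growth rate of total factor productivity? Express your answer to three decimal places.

2.024%

Labor's share = 1 − 0.23 = 0.77.
The capital stock: 0.23 × 11.22 = 2.5806 pp.
Hours worked: 0.77 × (-1.11) = -0.8547 pp.
TFP growth = 3.75 − 1.7259 = 2.0241%.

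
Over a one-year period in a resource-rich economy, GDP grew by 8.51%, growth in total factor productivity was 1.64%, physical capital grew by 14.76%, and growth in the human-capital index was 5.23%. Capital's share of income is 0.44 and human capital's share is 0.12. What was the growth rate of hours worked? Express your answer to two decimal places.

Labor's share = 1 − 0.44 − 0.12 = 0.44.
gY = gA + 0.44×14.76 + 0.12×5.23 + 0.44×g.
0.44×g = 8.51 − 1.64 − 7.122 = -0.252.
g = -0.252 / 0.44 = -0.5727%.

-0.57%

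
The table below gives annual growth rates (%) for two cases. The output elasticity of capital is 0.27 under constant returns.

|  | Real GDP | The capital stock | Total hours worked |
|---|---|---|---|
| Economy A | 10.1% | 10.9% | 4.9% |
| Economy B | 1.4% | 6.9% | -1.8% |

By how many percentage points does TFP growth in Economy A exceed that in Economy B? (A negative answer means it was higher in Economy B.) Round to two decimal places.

Labor's share = 1 − 0.27 = 0.73.
Economy A: TFP = 10.1 − 2.943 − 3.577 = 3.58%.
Economy B: TFP = 1.4 − 1.863 + 1.314 = 0.851%.
Difference = 3.58 − (0.851) = 2.729 pp.

2.73 percentage points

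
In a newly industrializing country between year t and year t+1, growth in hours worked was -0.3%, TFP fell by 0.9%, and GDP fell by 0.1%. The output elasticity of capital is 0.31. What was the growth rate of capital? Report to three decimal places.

Capital grew 3.248%.

Labor's share = 1 − 0.31 = 0.69.
gY = gA + 0.69×(-0.3) + 0.31×g.
0.31×g = -0.1 + 0.9 + 0.207 = 1.007.
g = 1.007 / 0.31 = 3.24839%.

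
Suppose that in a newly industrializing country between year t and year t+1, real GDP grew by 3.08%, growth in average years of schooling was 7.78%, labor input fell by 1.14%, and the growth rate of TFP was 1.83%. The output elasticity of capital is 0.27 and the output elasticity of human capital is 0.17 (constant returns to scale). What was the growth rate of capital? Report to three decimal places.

Labor's share = 1 − 0.27 − 0.17 = 0.56.
gY = gA + 0.17×7.78 + 0.56×(-1.14) + 0.27×g.
0.27×g = 3.08 − 1.83 − 0.6842 = 0.5658.
g = 0.5658 / 0.27 = 2.09556%.

Capital grew 2.096%.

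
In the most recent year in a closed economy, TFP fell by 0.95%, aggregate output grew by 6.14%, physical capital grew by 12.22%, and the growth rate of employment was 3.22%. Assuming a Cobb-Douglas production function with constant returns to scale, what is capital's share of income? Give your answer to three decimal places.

0.430

gY = gA + α·gK + (1−α)·gL, so gY − gA − gL = α(gK − gL).
6.14 + 0.95 − 3.22 = α × (12.22 − 3.22).
3.87 = 9 α, so α = 0.43.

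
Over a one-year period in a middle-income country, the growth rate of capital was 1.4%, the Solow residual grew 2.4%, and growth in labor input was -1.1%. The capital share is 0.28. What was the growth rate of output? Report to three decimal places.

Labor's share = 1 − 0.28 = 0.72.
Capital: 0.28 × 1.4 = 0.392 pp.
Labor input: 0.72 × (-1.1) = -0.792 pp.
Output growth = 2.4 + (-0.4) = 2%.

Output grew 2.000%.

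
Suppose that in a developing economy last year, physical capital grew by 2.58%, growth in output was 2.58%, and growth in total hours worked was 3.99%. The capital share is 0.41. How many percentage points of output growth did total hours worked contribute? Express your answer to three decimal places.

2.354

Labor's share = 1 − 0.41 = 0.59.
Contribution = share × growth = 0.59 × 3.99 = 2.3541 pp.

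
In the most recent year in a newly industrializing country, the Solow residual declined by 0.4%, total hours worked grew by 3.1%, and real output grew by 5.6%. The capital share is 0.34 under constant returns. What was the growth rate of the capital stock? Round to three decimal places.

Labor's share = 1 − 0.34 = 0.66.
gY = gA + 0.66×3.1 + 0.34×g.
0.34×g = 5.6 + 0.4 − 2.046 = 3.954.
g = 3.954 / 0.34 = 11.62941%.

The capital stock grew 11.629%.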